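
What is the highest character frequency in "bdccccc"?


Input: bdccccc
Character counts:
  'b': 1
  'c': 5
  'd': 1
Maximum frequency: 5

5


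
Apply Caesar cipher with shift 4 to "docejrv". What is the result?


Caesar cipher: shift "docejrv" by 4
  'd' (pos 3) + 4 = pos 7 = 'h'
  'o' (pos 14) + 4 = pos 18 = 's'
  'c' (pos 2) + 4 = pos 6 = 'g'
  'e' (pos 4) + 4 = pos 8 = 'i'
  'j' (pos 9) + 4 = pos 13 = 'n'
  'r' (pos 17) + 4 = pos 21 = 'v'
  'v' (pos 21) + 4 = pos 25 = 'z'
Result: hsginvz

hsginvz


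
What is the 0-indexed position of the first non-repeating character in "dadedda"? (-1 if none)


Input: dadedda
Character frequencies:
  'a': 2
  'd': 4
  'e': 1
Scanning left to right for freq == 1:
  Position 0 ('d'): freq=4, skip
  Position 1 ('a'): freq=2, skip
  Position 2 ('d'): freq=4, skip
  Position 3 ('e'): unique! => answer = 3

3


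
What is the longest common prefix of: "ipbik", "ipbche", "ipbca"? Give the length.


Words: ipbik, ipbche, ipbca
  Position 0: all 'i' => match
  Position 1: all 'p' => match
  Position 2: all 'b' => match
  Position 3: ('i', 'c', 'c') => mismatch, stop
LCP = "ipb" (length 3)

3


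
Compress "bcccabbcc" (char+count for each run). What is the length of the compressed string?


Input: bcccabbcc
Runs:
  'b' x 1 => "b1"
  'c' x 3 => "c3"
  'a' x 1 => "a1"
  'b' x 2 => "b2"
  'c' x 2 => "c2"
Compressed: "b1c3a1b2c2"
Compressed length: 10

10


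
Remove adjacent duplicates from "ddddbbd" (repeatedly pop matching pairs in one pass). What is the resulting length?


Input: ddddbbd
Stack-based adjacent duplicate removal:
  Read 'd': push. Stack: d
  Read 'd': matches stack top 'd' => pop. Stack: (empty)
  Read 'd': push. Stack: d
  Read 'd': matches stack top 'd' => pop. Stack: (empty)
  Read 'b': push. Stack: b
  Read 'b': matches stack top 'b' => pop. Stack: (empty)
  Read 'd': push. Stack: d
Final stack: "d" (length 1)

1


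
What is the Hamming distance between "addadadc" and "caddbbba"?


Comparing "addadadc" and "caddbbba" position by position:
  Position 0: 'a' vs 'c' => differ
  Position 1: 'd' vs 'a' => differ
  Position 2: 'd' vs 'd' => same
  Position 3: 'a' vs 'd' => differ
  Position 4: 'd' vs 'b' => differ
  Position 5: 'a' vs 'b' => differ
  Position 6: 'd' vs 'b' => differ
  Position 7: 'c' vs 'a' => differ
Total differences (Hamming distance): 7

7


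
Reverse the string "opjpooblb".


Input: opjpooblb
Reading characters right to left:
  Position 8: 'b'
  Position 7: 'l'
  Position 6: 'b'
  Position 5: 'o'
  Position 4: 'o'
  Position 3: 'p'
  Position 2: 'j'
  Position 1: 'p'
  Position 0: 'o'
Reversed: blboopjpo

blboopjpo


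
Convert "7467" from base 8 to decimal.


Input: "7467" in base 8
Positional expansion:
  Digit '7' (value 7) x 8^3 = 3584
  Digit '4' (value 4) x 8^2 = 256
  Digit '6' (value 6) x 8^1 = 48
  Digit '7' (value 7) x 8^0 = 7
Sum = 3895

3895


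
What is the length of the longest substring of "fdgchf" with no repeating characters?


Input: "fdgchf"
Sliding window (track last position of each char):
  Position 0 ('f'): window [0,0] length 1 -- new best
  Position 1 ('d'): window [0,1] length 2 -- new best
  Position 2 ('g'): window [0,2] length 3 -- new best
  Position 3 ('c'): window [0,3] length 4 -- new best
  Position 4 ('h'): window [0,4] length 5 -- new best
  Position 5 ('f'): repeat (last at 0), move window start to 1
  Position 5 ('f'): window [1,5] length 5
Longest substring with no repeats: "fdgch" with length 5

5


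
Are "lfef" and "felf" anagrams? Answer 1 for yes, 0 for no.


Strings: "lfef", "felf"
Sorted first:  effl
Sorted second: effl
Sorted forms match => anagrams

1


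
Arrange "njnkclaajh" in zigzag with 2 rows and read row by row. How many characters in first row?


Zigzag "njnkclaajh" into 2 rows:
Placing characters:
  'n' => row 0
  'j' => row 1
  'n' => row 0
  'k' => row 1
  'c' => row 0
  'l' => row 1
  'a' => row 0
  'a' => row 1
  'j' => row 0
  'h' => row 1
Rows:
  Row 0: "nncaj"
  Row 1: "jklah"
First row length: 5

5


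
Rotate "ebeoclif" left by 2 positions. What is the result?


Input: "ebeoclif", rotate left by 2
First 2 characters: "eb"
Remaining characters: "eoclif"
Concatenate remaining + first: "eoclif" + "eb" = "eoclifeb"

eoclifeb


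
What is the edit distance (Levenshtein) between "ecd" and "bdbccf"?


Computing edit distance: "ecd" -> "bdbccf"
DP table:
           b    d    b    c    c    f
      0    1    2    3    4    5    6
  e   1    1    2    3    4    5    6
  c   2    2    2    3    3    4    5
  d   3    3    2    3    4    4    5
Edit distance = dp[3][6] = 5

5


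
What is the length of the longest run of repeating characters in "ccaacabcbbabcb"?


Input: "ccaacabcbbabcb"
Scanning for longest run:
  Position 1 ('c'): continues run of 'c', length=2
  Position 2 ('a'): new char, reset run to 1
  Position 3 ('a'): continues run of 'a', length=2
  Position 4 ('c'): new char, reset run to 1
  Position 5 ('a'): new char, reset run to 1
  Position 6 ('b'): new char, reset run to 1
  Position 7 ('c'): new char, reset run to 1
  Position 8 ('b'): new char, reset run to 1
  Position 9 ('b'): continues run of 'b', length=2
  Position 10 ('a'): new char, reset run to 1
  Position 11 ('b'): new char, reset run to 1
  Position 12 ('c'): new char, reset run to 1
  Position 13 ('b'): new char, reset run to 1
Longest run: 'c' with length 2

2


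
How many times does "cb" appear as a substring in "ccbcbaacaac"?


Searching for "cb" in "ccbcbaacaac"
Scanning each position:
  Position 0: "cc" => no
  Position 1: "cb" => MATCH
  Position 2: "bc" => no
  Position 3: "cb" => MATCH
  Position 4: "ba" => no
  Position 5: "aa" => no
  Position 6: "ac" => no
  Position 7: "ca" => no
  Position 8: "aa" => no
  Position 9: "ac" => no
Total occurrences: 2

2


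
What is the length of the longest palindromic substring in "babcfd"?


Input: "babcfd"
Checking substrings for palindromes:
  [0:3] "bab" (len 3) => palindrome
Longest palindromic substring: "bab" with length 3

3


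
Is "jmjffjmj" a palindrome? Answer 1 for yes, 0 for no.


Input: jmjffjmj
Reversed: jmjffjmj
  Compare pos 0 ('j') with pos 7 ('j'): match
  Compare pos 1 ('m') with pos 6 ('m'): match
  Compare pos 2 ('j') with pos 5 ('j'): match
  Compare pos 3 ('f') with pos 4 ('f'): match
Result: palindrome

1


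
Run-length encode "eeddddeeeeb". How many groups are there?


Input: eeddddeeeeb
Scanning for consecutive runs:
  Group 1: 'e' x 2 (positions 0-1)
  Group 2: 'd' x 4 (positions 2-5)
  Group 3: 'e' x 4 (positions 6-9)
  Group 4: 'b' x 1 (positions 10-10)
Total groups: 4

4


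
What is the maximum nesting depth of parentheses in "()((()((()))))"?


Input: "()((()((()))))"
Tracking depth:
  Position 0 '(': depth becomes 1
  Position 1 ')': depth becomes 0
  Position 2 '(': depth becomes 1
  Position 3 '(': depth becomes 2
  Position 4 '(': depth becomes 3
  Position 5 ')': depth becomes 2
  Position 6 '(': depth becomes 3
  Position 7 '(': depth becomes 4
  Position 8 '(': depth becomes 5
  Position 9 ')': depth becomes 4
  Position 10 ')': depth becomes 3
  Position 11 ')': depth becomes 2
  Position 12 ')': depth becomes 1
  Position 13 ')': depth becomes 0
Maximum depth reached: 5

5


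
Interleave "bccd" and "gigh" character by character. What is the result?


Interleaving "bccd" and "gigh":
  Position 0: 'b' from first, 'g' from second => "bg"
  Position 1: 'c' from first, 'i' from second => "ci"
  Position 2: 'c' from first, 'g' from second => "cg"
  Position 3: 'd' from first, 'h' from second => "dh"
Result: bgcicgdh

bgcicgdh


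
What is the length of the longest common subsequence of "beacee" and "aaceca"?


LCS of "beacee" and "aaceca"
DP table:
           a    a    c    e    c    a
      0    0    0    0    0    0    0
  b   0    0    0    0    0    0    0
  e   0    0    0    0    1    1    1
  a   0    1    1    1    1    1    2
  c   0    1    1    2    2    2    2
  e   0    1    1    2    3    3    3
  e   0    1    1    2    3    3    3
LCS length = dp[6][6] = 3

3


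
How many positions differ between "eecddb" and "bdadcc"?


Comparing "eecddb" and "bdadcc" position by position:
  Position 0: 'e' vs 'b' => DIFFER
  Position 1: 'e' vs 'd' => DIFFER
  Position 2: 'c' vs 'a' => DIFFER
  Position 3: 'd' vs 'd' => same
  Position 4: 'd' vs 'c' => DIFFER
  Position 5: 'b' vs 'c' => DIFFER
Positions that differ: 5

5


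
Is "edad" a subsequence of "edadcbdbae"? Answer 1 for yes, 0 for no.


Check if "edad" is a subsequence of "edadcbdbae"
Greedy scan:
  Position 0 ('e'): matches sub[0] = 'e'
  Position 1 ('d'): matches sub[1] = 'd'
  Position 2 ('a'): matches sub[2] = 'a'
  Position 3 ('d'): matches sub[3] = 'd'
  Position 4 ('c'): no match needed
  Position 5 ('b'): no match needed
  Position 6 ('d'): no match needed
  Position 7 ('b'): no match needed
  Position 8 ('a'): no match needed
  Position 9 ('e'): no match needed
All 4 characters matched => is a subsequence

1


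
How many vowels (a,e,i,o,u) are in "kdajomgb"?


Input: kdajomgb
Checking each character:
  'k' at position 0: consonant
  'd' at position 1: consonant
  'a' at position 2: vowel (running total: 1)
  'j' at position 3: consonant
  'o' at position 4: vowel (running total: 2)
  'm' at position 5: consonant
  'g' at position 6: consonant
  'b' at position 7: consonant
Total vowels: 2

2


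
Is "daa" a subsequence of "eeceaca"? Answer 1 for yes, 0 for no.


Check if "daa" is a subsequence of "eeceaca"
Greedy scan:
  Position 0 ('e'): no match needed
  Position 1 ('e'): no match needed
  Position 2 ('c'): no match needed
  Position 3 ('e'): no match needed
  Position 4 ('a'): no match needed
  Position 5 ('c'): no match needed
  Position 6 ('a'): no match needed
Only matched 0/3 characters => not a subsequence

0


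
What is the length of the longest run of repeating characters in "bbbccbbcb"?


Input: "bbbccbbcb"
Scanning for longest run:
  Position 1 ('b'): continues run of 'b', length=2
  Position 2 ('b'): continues run of 'b', length=3
  Position 3 ('c'): new char, reset run to 1
  Position 4 ('c'): continues run of 'c', length=2
  Position 5 ('b'): new char, reset run to 1
  Position 6 ('b'): continues run of 'b', length=2
  Position 7 ('c'): new char, reset run to 1
  Position 8 ('b'): new char, reset run to 1
Longest run: 'b' with length 3

3


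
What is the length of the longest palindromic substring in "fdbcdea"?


Input: "fdbcdea"
Checking substrings for palindromes:
  No multi-char palindromic substrings found
Longest palindromic substring: "f" with length 1

1


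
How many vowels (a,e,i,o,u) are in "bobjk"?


Input: bobjk
Checking each character:
  'b' at position 0: consonant
  'o' at position 1: vowel (running total: 1)
  'b' at position 2: consonant
  'j' at position 3: consonant
  'k' at position 4: consonant
Total vowels: 1

1


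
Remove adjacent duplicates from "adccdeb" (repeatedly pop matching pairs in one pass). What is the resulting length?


Input: adccdeb
Stack-based adjacent duplicate removal:
  Read 'a': push. Stack: a
  Read 'd': push. Stack: ad
  Read 'c': push. Stack: adc
  Read 'c': matches stack top 'c' => pop. Stack: ad
  Read 'd': matches stack top 'd' => pop. Stack: a
  Read 'e': push. Stack: ae
  Read 'b': push. Stack: aeb
Final stack: "aeb" (length 3)

3


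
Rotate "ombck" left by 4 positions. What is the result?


Input: "ombck", rotate left by 4
First 4 characters: "ombc"
Remaining characters: "k"
Concatenate remaining + first: "k" + "ombc" = "kombc"

kombc


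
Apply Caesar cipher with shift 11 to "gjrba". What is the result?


Caesar cipher: shift "gjrba" by 11
  'g' (pos 6) + 11 = pos 17 = 'r'
  'j' (pos 9) + 11 = pos 20 = 'u'
  'r' (pos 17) + 11 = pos 2 = 'c'
  'b' (pos 1) + 11 = pos 12 = 'm'
  'a' (pos 0) + 11 = pos 11 = 'l'
Result: rucml

rucml


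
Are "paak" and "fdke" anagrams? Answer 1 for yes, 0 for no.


Strings: "paak", "fdke"
Sorted first:  aakp
Sorted second: defk
Differ at position 0: 'a' vs 'd' => not anagrams

0


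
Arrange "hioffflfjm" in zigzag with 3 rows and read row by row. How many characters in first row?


Zigzag "hioffflfjm" into 3 rows:
Placing characters:
  'h' => row 0
  'i' => row 1
  'o' => row 2
  'f' => row 1
  'f' => row 0
  'f' => row 1
  'l' => row 2
  'f' => row 1
  'j' => row 0
  'm' => row 1
Rows:
  Row 0: "hfj"
  Row 1: "ifffm"
  Row 2: "ol"
First row length: 3

3


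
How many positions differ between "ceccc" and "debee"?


Comparing "ceccc" and "debee" position by position:
  Position 0: 'c' vs 'd' => DIFFER
  Position 1: 'e' vs 'e' => same
  Position 2: 'c' vs 'b' => DIFFER
  Position 3: 'c' vs 'e' => DIFFER
  Position 4: 'c' vs 'e' => DIFFER
Positions that differ: 4

4


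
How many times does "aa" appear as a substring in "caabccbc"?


Searching for "aa" in "caabccbc"
Scanning each position:
  Position 0: "ca" => no
  Position 1: "aa" => MATCH
  Position 2: "ab" => no
  Position 3: "bc" => no
  Position 4: "cc" => no
  Position 5: "cb" => no
  Position 6: "bc" => no
Total occurrences: 1

1


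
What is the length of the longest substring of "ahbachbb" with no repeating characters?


Input: "ahbachbb"
Sliding window (track last position of each char):
  Position 0 ('a'): window [0,0] length 1 -- new best
  Position 1 ('h'): window [0,1] length 2 -- new best
  Position 2 ('b'): window [0,2] length 3 -- new best
  Position 3 ('a'): repeat (last at 0), move window start to 1
  Position 3 ('a'): window [1,3] length 3
  Position 4 ('c'): window [1,4] length 4 -- new best
  Position 5 ('h'): repeat (last at 1), move window start to 2
  Position 5 ('h'): window [2,5] length 4
  Position 6 ('b'): repeat (last at 2), move window start to 3
  Position 6 ('b'): window [3,6] length 4
  Position 7 ('b'): repeat (last at 6), move window start to 7
  Position 7 ('b'): window [7,7] length 1
Longest substring with no repeats: "hbac" with length 4

4


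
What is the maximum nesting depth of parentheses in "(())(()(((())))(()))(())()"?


Input: "(())(()(((())))(()))(())()"
Tracking depth:
  Position 0 '(': depth becomes 1
  Position 1 '(': depth becomes 2
  Position 2 ')': depth becomes 1
  Position 3 ')': depth becomes 0
  Position 4 '(': depth becomes 1
  Position 5 '(': depth becomes 2
  Position 6 ')': depth becomes 1
  Position 7 '(': depth becomes 2
  Position 8 '(': depth becomes 3
  Position 9 '(': depth becomes 4
  Position 10 '(': depth becomes 5
  Position 11 ')': depth becomes 4
  Position 12 ')': depth becomes 3
  Position 13 ')': depth becomes 2
  Position 14 ')': depth becomes 1
  Position 15 '(': depth becomes 2
  Position 16 '(': depth becomes 3
  Position 17 ')': depth becomes 2
  Position 18 ')': depth becomes 1
  Position 19 ')': depth becomes 0
  Position 20 '(': depth becomes 1
  Position 21 '(': depth becomes 2
  Position 22 ')': depth becomes 1
  Position 23 ')': depth becomes 0
  Position 24 '(': depth becomes 1
  Position 25 ')': depth becomes 0
Maximum depth reached: 5

5


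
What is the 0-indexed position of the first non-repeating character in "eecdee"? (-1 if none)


Input: eecdee
Character frequencies:
  'c': 1
  'd': 1
  'e': 4
Scanning left to right for freq == 1:
  Position 0 ('e'): freq=4, skip
  Position 1 ('e'): freq=4, skip
  Position 2 ('c'): unique! => answer = 2

2


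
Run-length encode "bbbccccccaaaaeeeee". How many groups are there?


Input: bbbccccccaaaaeeeee
Scanning for consecutive runs:
  Group 1: 'b' x 3 (positions 0-2)
  Group 2: 'c' x 6 (positions 3-8)
  Group 3: 'a' x 4 (positions 9-12)
  Group 4: 'e' x 5 (positions 13-17)
Total groups: 4

4


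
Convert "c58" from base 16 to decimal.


Input: "c58" in base 16
Positional expansion:
  Digit 'c' (value 12) x 16^2 = 3072
  Digit '5' (value 5) x 16^1 = 80
  Digit '8' (value 8) x 16^0 = 8
Sum = 3160

3160


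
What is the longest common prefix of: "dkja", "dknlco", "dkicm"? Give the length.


Words: dkja, dknlco, dkicm
  Position 0: all 'd' => match
  Position 1: all 'k' => match
  Position 2: ('j', 'n', 'i') => mismatch, stop
LCP = "dk" (length 2)

2


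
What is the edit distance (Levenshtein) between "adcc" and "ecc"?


Computing edit distance: "adcc" -> "ecc"
DP table:
           e    c    c
      0    1    2    3
  a   1    1    2    3
  d   2    2    2    3
  c   3    3    2    2
  c   4    4    3    2
Edit distance = dp[4][3] = 2

2


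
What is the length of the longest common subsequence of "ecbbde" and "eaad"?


LCS of "ecbbde" and "eaad"
DP table:
           e    a    a    d
      0    0    0    0    0
  e   0    1    1    1    1
  c   0    1    1    1    1
  b   0    1    1    1    1
  b   0    1    1    1    1
  d   0    1    1    1    2
  e   0    1    1    1    2
LCS length = dp[6][4] = 2

2


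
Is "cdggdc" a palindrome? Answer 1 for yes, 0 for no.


Input: cdggdc
Reversed: cdggdc
  Compare pos 0 ('c') with pos 5 ('c'): match
  Compare pos 1 ('d') with pos 4 ('d'): match
  Compare pos 2 ('g') with pos 3 ('g'): match
Result: palindrome

1


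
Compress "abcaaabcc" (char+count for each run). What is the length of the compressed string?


Input: abcaaabcc
Runs:
  'a' x 1 => "a1"
  'b' x 1 => "b1"
  'c' x 1 => "c1"
  'a' x 3 => "a3"
  'b' x 1 => "b1"
  'c' x 2 => "c2"
Compressed: "a1b1c1a3b1c2"
Compressed length: 12

12


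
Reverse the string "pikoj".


Input: pikoj
Reading characters right to left:
  Position 4: 'j'
  Position 3: 'o'
  Position 2: 'k'
  Position 1: 'i'
  Position 0: 'p'
Reversed: jokip

jokip


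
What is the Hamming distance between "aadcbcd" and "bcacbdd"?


Comparing "aadcbcd" and "bcacbdd" position by position:
  Position 0: 'a' vs 'b' => differ
  Position 1: 'a' vs 'c' => differ
  Position 2: 'd' vs 'a' => differ
  Position 3: 'c' vs 'c' => same
  Position 4: 'b' vs 'b' => same
  Position 5: 'c' vs 'd' => differ
  Position 6: 'd' vs 'd' => same
Total differences (Hamming distance): 4

4


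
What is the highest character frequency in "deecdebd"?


Input: deecdebd
Character counts:
  'b': 1
  'c': 1
  'd': 3
  'e': 3
Maximum frequency: 3

3


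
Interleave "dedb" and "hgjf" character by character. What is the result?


Interleaving "dedb" and "hgjf":
  Position 0: 'd' from first, 'h' from second => "dh"
  Position 1: 'e' from first, 'g' from second => "eg"
  Position 2: 'd' from first, 'j' from second => "dj"
  Position 3: 'b' from first, 'f' from second => "bf"
Result: dhegdjbf

dhegdjbf


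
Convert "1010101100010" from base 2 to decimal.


Input: "1010101100010" in base 2
Positional expansion:
  Digit '1' (value 1) x 2^12 = 4096
  Digit '0' (value 0) x 2^11 = 0
  Digit '1' (value 1) x 2^10 = 1024
  Digit '0' (value 0) x 2^9 = 0
  Digit '1' (value 1) x 2^8 = 256
  Digit '0' (value 0) x 2^7 = 0
  Digit '1' (value 1) x 2^6 = 64
  Digit '1' (value 1) x 2^5 = 32
  Digit '0' (value 0) x 2^4 = 0
  Digit '0' (value 0) x 2^3 = 0
  Digit '0' (value 0) x 2^2 = 0
  Digit '1' (value 1) x 2^1 = 2
  Digit '0' (value 0) x 2^0 = 0
Sum = 5474

5474


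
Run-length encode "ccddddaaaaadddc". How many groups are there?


Input: ccddddaaaaadddc
Scanning for consecutive runs:
  Group 1: 'c' x 2 (positions 0-1)
  Group 2: 'd' x 4 (positions 2-5)
  Group 3: 'a' x 5 (positions 6-10)
  Group 4: 'd' x 3 (positions 11-13)
  Group 5: 'c' x 1 (positions 14-14)
Total groups: 5

5


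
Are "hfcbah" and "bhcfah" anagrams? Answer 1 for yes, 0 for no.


Strings: "hfcbah", "bhcfah"
Sorted first:  abcfhh
Sorted second: abcfhh
Sorted forms match => anagrams

1


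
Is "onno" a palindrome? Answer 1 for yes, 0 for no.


Input: onno
Reversed: onno
  Compare pos 0 ('o') with pos 3 ('o'): match
  Compare pos 1 ('n') with pos 2 ('n'): match
Result: palindrome

1


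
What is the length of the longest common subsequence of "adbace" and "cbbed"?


LCS of "adbace" and "cbbed"
DP table:
           c    b    b    e    d
      0    0    0    0    0    0
  a   0    0    0    0    0    0
  d   0    0    0    0    0    1
  b   0    0    1    1    1    1
  a   0    0    1    1    1    1
  c   0    1    1    1    1    1
  e   0    1    1    1    2    2
LCS length = dp[6][5] = 2

2


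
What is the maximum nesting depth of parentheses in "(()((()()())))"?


Input: "(()((()()())))"
Tracking depth:
  Position 0 '(': depth becomes 1
  Position 1 '(': depth becomes 2
  Position 2 ')': depth becomes 1
  Position 3 '(': depth becomes 2
  Position 4 '(': depth becomes 3
  Position 5 '(': depth becomes 4
  Position 6 ')': depth becomes 3
  Position 7 '(': depth becomes 4
  Position 8 ')': depth becomes 3
  Position 9 '(': depth becomes 4
  Position 10 ')': depth becomes 3
  Position 11 ')': depth becomes 2
  Position 12 ')': depth becomes 1
  Position 13 ')': depth becomes 0
Maximum depth reached: 4

4


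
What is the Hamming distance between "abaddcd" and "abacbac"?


Comparing "abaddcd" and "abacbac" position by position:
  Position 0: 'a' vs 'a' => same
  Position 1: 'b' vs 'b' => same
  Position 2: 'a' vs 'a' => same
  Position 3: 'd' vs 'c' => differ
  Position 4: 'd' vs 'b' => differ
  Position 5: 'c' vs 'a' => differ
  Position 6: 'd' vs 'c' => differ
Total differences (Hamming distance): 4

4


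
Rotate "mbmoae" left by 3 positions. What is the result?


Input: "mbmoae", rotate left by 3
First 3 characters: "mbm"
Remaining characters: "oae"
Concatenate remaining + first: "oae" + "mbm" = "oaembm"

oaembm


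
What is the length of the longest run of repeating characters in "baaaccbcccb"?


Input: "baaaccbcccb"
Scanning for longest run:
  Position 1 ('a'): new char, reset run to 1
  Position 2 ('a'): continues run of 'a', length=2
  Position 3 ('a'): continues run of 'a', length=3
  Position 4 ('c'): new char, reset run to 1
  Position 5 ('c'): continues run of 'c', length=2
  Position 6 ('b'): new char, reset run to 1
  Position 7 ('c'): new char, reset run to 1
  Position 8 ('c'): continues run of 'c', length=2
  Position 9 ('c'): continues run of 'c', length=3
  Position 10 ('b'): new char, reset run to 1
Longest run: 'a' with length 3

3


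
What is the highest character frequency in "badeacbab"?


Input: badeacbab
Character counts:
  'a': 3
  'b': 3
  'c': 1
  'd': 1
  'e': 1
Maximum frequency: 3

3


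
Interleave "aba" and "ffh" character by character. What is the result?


Interleaving "aba" and "ffh":
  Position 0: 'a' from first, 'f' from second => "af"
  Position 1: 'b' from first, 'f' from second => "bf"
  Position 2: 'a' from first, 'h' from second => "ah"
Result: afbfah

afbfah


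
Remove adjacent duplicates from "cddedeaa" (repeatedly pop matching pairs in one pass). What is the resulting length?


Input: cddedeaa
Stack-based adjacent duplicate removal:
  Read 'c': push. Stack: c
  Read 'd': push. Stack: cd
  Read 'd': matches stack top 'd' => pop. Stack: c
  Read 'e': push. Stack: ce
  Read 'd': push. Stack: ced
  Read 'e': push. Stack: cede
  Read 'a': push. Stack: cedea
  Read 'a': matches stack top 'a' => pop. Stack: cede
Final stack: "cede" (length 4)

4


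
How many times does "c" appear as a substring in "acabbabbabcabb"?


Searching for "c" in "acabbabbabcabb"
Scanning each position:
  Position 0: "a" => no
  Position 1: "c" => MATCH
  Position 2: "a" => no
  Position 3: "b" => no
  Position 4: "b" => no
  Position 5: "a" => no
  Position 6: "b" => no
  Position 7: "b" => no
  Position 8: "a" => no
  Position 9: "b" => no
  Position 10: "c" => MATCH
  Position 11: "a" => no
  Position 12: "b" => no
  Position 13: "b" => no
Total occurrences: 2

2


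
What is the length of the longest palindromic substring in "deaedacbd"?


Input: "deaedacbd"
Checking substrings for palindromes:
  [0:5] "deaed" (len 5) => palindrome
  [1:4] "eae" (len 3) => palindrome
Longest palindromic substring: "deaed" with length 5

5


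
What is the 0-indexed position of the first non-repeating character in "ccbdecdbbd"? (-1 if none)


Input: ccbdecdbbd
Character frequencies:
  'b': 3
  'c': 3
  'd': 3
  'e': 1
Scanning left to right for freq == 1:
  Position 0 ('c'): freq=3, skip
  Position 1 ('c'): freq=3, skip
  Position 2 ('b'): freq=3, skip
  Position 3 ('d'): freq=3, skip
  Position 4 ('e'): unique! => answer = 4

4


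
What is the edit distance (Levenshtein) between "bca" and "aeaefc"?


Computing edit distance: "bca" -> "aeaefc"
DP table:
           a    e    a    e    f    c
      0    1    2    3    4    5    6
  b   1    1    2    3    4    5    6
  c   2    2    2    3    4    5    5
  a   3    2    3    2    3    4    5
Edit distance = dp[3][6] = 5

5


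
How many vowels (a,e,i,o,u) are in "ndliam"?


Input: ndliam
Checking each character:
  'n' at position 0: consonant
  'd' at position 1: consonant
  'l' at position 2: consonant
  'i' at position 3: vowel (running total: 1)
  'a' at position 4: vowel (running total: 2)
  'm' at position 5: consonant
Total vowels: 2

2


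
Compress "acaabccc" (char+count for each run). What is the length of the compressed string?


Input: acaabccc
Runs:
  'a' x 1 => "a1"
  'c' x 1 => "c1"
  'a' x 2 => "a2"
  'b' x 1 => "b1"
  'c' x 3 => "c3"
Compressed: "a1c1a2b1c3"
Compressed length: 10

10


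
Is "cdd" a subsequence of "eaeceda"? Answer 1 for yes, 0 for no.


Check if "cdd" is a subsequence of "eaeceda"
Greedy scan:
  Position 0 ('e'): no match needed
  Position 1 ('a'): no match needed
  Position 2 ('e'): no match needed
  Position 3 ('c'): matches sub[0] = 'c'
  Position 4 ('e'): no match needed
  Position 5 ('d'): matches sub[1] = 'd'
  Position 6 ('a'): no match needed
Only matched 2/3 characters => not a subsequence

0


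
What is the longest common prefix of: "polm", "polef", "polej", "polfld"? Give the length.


Words: polm, polef, polej, polfld
  Position 0: all 'p' => match
  Position 1: all 'o' => match
  Position 2: all 'l' => match
  Position 3: ('m', 'e', 'e', 'f') => mismatch, stop
LCP = "pol" (length 3)

3


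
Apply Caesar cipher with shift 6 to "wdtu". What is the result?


Caesar cipher: shift "wdtu" by 6
  'w' (pos 22) + 6 = pos 2 = 'c'
  'd' (pos 3) + 6 = pos 9 = 'j'
  't' (pos 19) + 6 = pos 25 = 'z'
  'u' (pos 20) + 6 = pos 0 = 'a'
Result: cjza

cjza


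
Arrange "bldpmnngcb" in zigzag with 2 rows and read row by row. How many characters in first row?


Zigzag "bldpmnngcb" into 2 rows:
Placing characters:
  'b' => row 0
  'l' => row 1
  'd' => row 0
  'p' => row 1
  'm' => row 0
  'n' => row 1
  'n' => row 0
  'g' => row 1
  'c' => row 0
  'b' => row 1
Rows:
  Row 0: "bdmnc"
  Row 1: "lpngb"
First row length: 5

5


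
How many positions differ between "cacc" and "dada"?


Comparing "cacc" and "dada" position by position:
  Position 0: 'c' vs 'd' => DIFFER
  Position 1: 'a' vs 'a' => same
  Position 2: 'c' vs 'd' => DIFFER
  Position 3: 'c' vs 'a' => DIFFER
Positions that differ: 3

3


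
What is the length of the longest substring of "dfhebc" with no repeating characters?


Input: "dfhebc"
Sliding window (track last position of each char):
  Position 0 ('d'): window [0,0] length 1 -- new best
  Position 1 ('f'): window [0,1] length 2 -- new best
  Position 2 ('h'): window [0,2] length 3 -- new best
  Position 3 ('e'): window [0,3] length 4 -- new best
  Position 4 ('b'): window [0,4] length 5 -- new best
  Position 5 ('c'): window [0,5] length 6 -- new best
Longest substring with no repeats: "dfhebc" with length 6

6


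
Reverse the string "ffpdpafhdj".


Input: ffpdpafhdj
Reading characters right to left:
  Position 9: 'j'
  Position 8: 'd'
  Position 7: 'h'
  Position 6: 'f'
  Position 5: 'a'
  Position 4: 'p'
  Position 3: 'd'
  Position 2: 'p'
  Position 1: 'f'
  Position 0: 'f'
Reversed: jdhfapdpff

jdhfapdpff


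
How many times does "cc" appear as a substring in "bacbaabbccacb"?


Searching for "cc" in "bacbaabbccacb"
Scanning each position:
  Position 0: "ba" => no
  Position 1: "ac" => no
  Position 2: "cb" => no
  Position 3: "ba" => no
  Position 4: "aa" => no
  Position 5: "ab" => no
  Position 6: "bb" => no
  Position 7: "bc" => no
  Position 8: "cc" => MATCH
  Position 9: "ca" => no
  Position 10: "ac" => no
  Position 11: "cb" => no
Total occurrences: 1

1


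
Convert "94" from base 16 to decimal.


Input: "94" in base 16
Positional expansion:
  Digit '9' (value 9) x 16^1 = 144
  Digit '4' (value 4) x 16^0 = 4
Sum = 148

148


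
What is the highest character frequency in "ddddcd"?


Input: ddddcd
Character counts:
  'c': 1
  'd': 5
Maximum frequency: 5

5


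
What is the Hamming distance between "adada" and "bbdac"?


Comparing "adada" and "bbdac" position by position:
  Position 0: 'a' vs 'b' => differ
  Position 1: 'd' vs 'b' => differ
  Position 2: 'a' vs 'd' => differ
  Position 3: 'd' vs 'a' => differ
  Position 4: 'a' vs 'c' => differ
Total differences (Hamming distance): 5

5


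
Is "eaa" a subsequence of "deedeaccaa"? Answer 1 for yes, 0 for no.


Check if "eaa" is a subsequence of "deedeaccaa"
Greedy scan:
  Position 0 ('d'): no match needed
  Position 1 ('e'): matches sub[0] = 'e'
  Position 2 ('e'): no match needed
  Position 3 ('d'): no match needed
  Position 4 ('e'): no match needed
  Position 5 ('a'): matches sub[1] = 'a'
  Position 6 ('c'): no match needed
  Position 7 ('c'): no match needed
  Position 8 ('a'): matches sub[2] = 'a'
  Position 9 ('a'): no match needed
All 3 characters matched => is a subsequence

1


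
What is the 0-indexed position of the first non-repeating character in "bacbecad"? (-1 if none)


Input: bacbecad
Character frequencies:
  'a': 2
  'b': 2
  'c': 2
  'd': 1
  'e': 1
Scanning left to right for freq == 1:
  Position 0 ('b'): freq=2, skip
  Position 1 ('a'): freq=2, skip
  Position 2 ('c'): freq=2, skip
  Position 3 ('b'): freq=2, skip
  Position 4 ('e'): unique! => answer = 4

4


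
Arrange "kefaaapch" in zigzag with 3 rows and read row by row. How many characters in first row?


Zigzag "kefaaapch" into 3 rows:
Placing characters:
  'k' => row 0
  'e' => row 1
  'f' => row 2
  'a' => row 1
  'a' => row 0
  'a' => row 1
  'p' => row 2
  'c' => row 1
  'h' => row 0
Rows:
  Row 0: "kah"
  Row 1: "eaac"
  Row 2: "fp"
First row length: 3

3


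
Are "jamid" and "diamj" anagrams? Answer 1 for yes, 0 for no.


Strings: "jamid", "diamj"
Sorted first:  adijm
Sorted second: adijm
Sorted forms match => anagrams

1


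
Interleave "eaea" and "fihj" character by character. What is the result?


Interleaving "eaea" and "fihj":
  Position 0: 'e' from first, 'f' from second => "ef"
  Position 1: 'a' from first, 'i' from second => "ai"
  Position 2: 'e' from first, 'h' from second => "eh"
  Position 3: 'a' from first, 'j' from second => "aj"
Result: efaiehaj

efaiehaj


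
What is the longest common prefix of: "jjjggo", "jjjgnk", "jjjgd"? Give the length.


Words: jjjggo, jjjgnk, jjjgd
  Position 0: all 'j' => match
  Position 1: all 'j' => match
  Position 2: all 'j' => match
  Position 3: all 'g' => match
  Position 4: ('g', 'n', 'd') => mismatch, stop
LCP = "jjjg" (length 4)

4


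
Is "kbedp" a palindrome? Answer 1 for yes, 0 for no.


Input: kbedp
Reversed: pdebk
  Compare pos 0 ('k') with pos 4 ('p'): MISMATCH
  Compare pos 1 ('b') with pos 3 ('d'): MISMATCH
Result: not a palindrome

0


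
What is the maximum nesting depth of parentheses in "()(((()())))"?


Input: "()(((()())))"
Tracking depth:
  Position 0 '(': depth becomes 1
  Position 1 ')': depth becomes 0
  Position 2 '(': depth becomes 1
  Position 3 '(': depth becomes 2
  Position 4 '(': depth becomes 3
  Position 5 '(': depth becomes 4
  Position 6 ')': depth becomes 3
  Position 7 '(': depth becomes 4
  Position 8 ')': depth becomes 3
  Position 9 ')': depth becomes 2
  Position 10 ')': depth becomes 1
  Position 11 ')': depth becomes 0
Maximum depth reached: 4

4


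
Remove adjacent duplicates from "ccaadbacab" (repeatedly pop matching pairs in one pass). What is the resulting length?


Input: ccaadbacab
Stack-based adjacent duplicate removal:
  Read 'c': push. Stack: c
  Read 'c': matches stack top 'c' => pop. Stack: (empty)
  Read 'a': push. Stack: a
  Read 'a': matches stack top 'a' => pop. Stack: (empty)
  Read 'd': push. Stack: d
  Read 'b': push. Stack: db
  Read 'a': push. Stack: dba
  Read 'c': push. Stack: dbac
  Read 'a': push. Stack: dbaca
  Read 'b': push. Stack: dbacab
Final stack: "dbacab" (length 6)

6


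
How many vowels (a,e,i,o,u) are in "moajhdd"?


Input: moajhdd
Checking each character:
  'm' at position 0: consonant
  'o' at position 1: vowel (running total: 1)
  'a' at position 2: vowel (running total: 2)
  'j' at position 3: consonant
  'h' at position 4: consonant
  'd' at position 5: consonant
  'd' at position 6: consonant
Total vowels: 2

2


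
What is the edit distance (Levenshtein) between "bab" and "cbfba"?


Computing edit distance: "bab" -> "cbfba"
DP table:
           c    b    f    b    a
      0    1    2    3    4    5
  b   1    1    1    2    3    4
  a   2    2    2    2    3    3
  b   3    3    2    3    2    3
Edit distance = dp[3][5] = 3

3


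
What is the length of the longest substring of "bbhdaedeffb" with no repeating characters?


Input: "bbhdaedeffb"
Sliding window (track last position of each char):
  Position 0 ('b'): window [0,0] length 1 -- new best
  Position 1 ('b'): repeat (last at 0), move window start to 1
  Position 1 ('b'): window [1,1] length 1
  Position 2 ('h'): window [1,2] length 2 -- new best
  Position 3 ('d'): window [1,3] length 3 -- new best
  Position 4 ('a'): window [1,4] length 4 -- new best
  Position 5 ('e'): window [1,5] length 5 -- new best
  Position 6 ('d'): repeat (last at 3), move window start to 4
  Position 6 ('d'): window [4,6] length 3
  Position 7 ('e'): repeat (last at 5), move window start to 6
  Position 7 ('e'): window [6,7] length 2
  Position 8 ('f'): window [6,8] length 3
  Position 9 ('f'): repeat (last at 8), move window start to 9
  Position 9 ('f'): window [9,9] length 1
  Position 10 ('b'): window [9,10] length 2
Longest substring with no repeats: "bhdae" with length 5

5


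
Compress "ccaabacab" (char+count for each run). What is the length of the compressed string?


Input: ccaabacab
Runs:
  'c' x 2 => "c2"
  'a' x 2 => "a2"
  'b' x 1 => "b1"
  'a' x 1 => "a1"
  'c' x 1 => "c1"
  'a' x 1 => "a1"
  'b' x 1 => "b1"
Compressed: "c2a2b1a1c1a1b1"
Compressed length: 14

14


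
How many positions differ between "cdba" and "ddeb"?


Comparing "cdba" and "ddeb" position by position:
  Position 0: 'c' vs 'd' => DIFFER
  Position 1: 'd' vs 'd' => same
  Position 2: 'b' vs 'e' => DIFFER
  Position 3: 'a' vs 'b' => DIFFER
Positions that differ: 3

3


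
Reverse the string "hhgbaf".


Input: hhgbaf
Reading characters right to left:
  Position 5: 'f'
  Position 4: 'a'
  Position 3: 'b'
  Position 2: 'g'
  Position 1: 'h'
  Position 0: 'h'
Reversed: fabghh

fabghh


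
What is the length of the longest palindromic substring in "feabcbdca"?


Input: "feabcbdca"
Checking substrings for palindromes:
  [3:6] "bcb" (len 3) => palindrome
Longest palindromic substring: "bcb" with length 3

3


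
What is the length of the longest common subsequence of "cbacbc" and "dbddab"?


LCS of "cbacbc" and "dbddab"
DP table:
           d    b    d    d    a    b
      0    0    0    0    0    0    0
  c   0    0    0    0    0    0    0
  b   0    0    1    1    1    1    1
  a   0    0    1    1    1    2    2
  c   0    0    1    1    1    2    2
  b   0    0    1    1    1    2    3
  c   0    0    1    1    1    2    3
LCS length = dp[6][6] = 3

3


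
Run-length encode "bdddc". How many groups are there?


Input: bdddc
Scanning for consecutive runs:
  Group 1: 'b' x 1 (positions 0-0)
  Group 2: 'd' x 3 (positions 1-3)
  Group 3: 'c' x 1 (positions 4-4)
Total groups: 3

3


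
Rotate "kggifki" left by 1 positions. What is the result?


Input: "kggifki", rotate left by 1
First 1 characters: "k"
Remaining characters: "ggifki"
Concatenate remaining + first: "ggifki" + "k" = "ggifkik"

ggifkik


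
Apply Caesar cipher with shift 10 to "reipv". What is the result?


Caesar cipher: shift "reipv" by 10
  'r' (pos 17) + 10 = pos 1 = 'b'
  'e' (pos 4) + 10 = pos 14 = 'o'
  'i' (pos 8) + 10 = pos 18 = 's'
  'p' (pos 15) + 10 = pos 25 = 'z'
  'v' (pos 21) + 10 = pos 5 = 'f'
Result: boszf

boszf


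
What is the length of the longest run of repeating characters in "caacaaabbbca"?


Input: "caacaaabbbca"
Scanning for longest run:
  Position 1 ('a'): new char, reset run to 1
  Position 2 ('a'): continues run of 'a', length=2
  Position 3 ('c'): new char, reset run to 1
  Position 4 ('a'): new char, reset run to 1
  Position 5 ('a'): continues run of 'a', length=2
  Position 6 ('a'): continues run of 'a', length=3
  Position 7 ('b'): new char, reset run to 1
  Position 8 ('b'): continues run of 'b', length=2
  Position 9 ('b'): continues run of 'b', length=3
  Position 10 ('c'): new char, reset run to 1
  Position 11 ('a'): new char, reset run to 1
Longest run: 'a' with length 3

3


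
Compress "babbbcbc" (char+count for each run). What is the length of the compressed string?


Input: babbbcbc
Runs:
  'b' x 1 => "b1"
  'a' x 1 => "a1"
  'b' x 3 => "b3"
  'c' x 1 => "c1"
  'b' x 1 => "b1"
  'c' x 1 => "c1"
Compressed: "b1a1b3c1b1c1"
Compressed length: 12

12


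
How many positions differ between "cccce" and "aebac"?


Comparing "cccce" and "aebac" position by position:
  Position 0: 'c' vs 'a' => DIFFER
  Position 1: 'c' vs 'e' => DIFFER
  Position 2: 'c' vs 'b' => DIFFER
  Position 3: 'c' vs 'a' => DIFFER
  Position 4: 'e' vs 'c' => DIFFER
Positions that differ: 5

5


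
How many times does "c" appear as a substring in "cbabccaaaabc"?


Searching for "c" in "cbabccaaaabc"
Scanning each position:
  Position 0: "c" => MATCH
  Position 1: "b" => no
  Position 2: "a" => no
  Position 3: "b" => no
  Position 4: "c" => MATCH
  Position 5: "c" => MATCH
  Position 6: "a" => no
  Position 7: "a" => no
  Position 8: "a" => no
  Position 9: "a" => no
  Position 10: "b" => no
  Position 11: "c" => MATCH
Total occurrences: 4

4


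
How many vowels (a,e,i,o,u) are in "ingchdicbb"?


Input: ingchdicbb
Checking each character:
  'i' at position 0: vowel (running total: 1)
  'n' at position 1: consonant
  'g' at position 2: consonant
  'c' at position 3: consonant
  'h' at position 4: consonant
  'd' at position 5: consonant
  'i' at position 6: vowel (running total: 2)
  'c' at position 7: consonant
  'b' at position 8: consonant
  'b' at position 9: consonant
Total vowels: 2

2


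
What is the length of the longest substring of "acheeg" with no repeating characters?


Input: "acheeg"
Sliding window (track last position of each char):
  Position 0 ('a'): window [0,0] length 1 -- new best
  Position 1 ('c'): window [0,1] length 2 -- new best
  Position 2 ('h'): window [0,2] length 3 -- new best
  Position 3 ('e'): window [0,3] length 4 -- new best
  Position 4 ('e'): repeat (last at 3), move window start to 4
  Position 4 ('e'): window [4,4] length 1
  Position 5 ('g'): window [4,5] length 2
Longest substring with no repeats: "ache" with length 4

4


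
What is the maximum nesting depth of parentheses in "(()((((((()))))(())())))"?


Input: "(()((((((()))))(())())))"
Tracking depth:
  Position 0 '(': depth becomes 1
  Position 1 '(': depth becomes 2
  Position 2 ')': depth becomes 1
  Position 3 '(': depth becomes 2
  Position 4 '(': depth becomes 3
  Position 5 '(': depth becomes 4
  Position 6 '(': depth becomes 5
  Position 7 '(': depth becomes 6
  Position 8 '(': depth becomes 7
  Position 9 '(': depth becomes 8
  Position 10 ')': depth becomes 7
  Position 11 ')': depth becomes 6
  Position 12 ')': depth becomes 5
  Position 13 ')': depth becomes 4
  Position 14 ')': depth becomes 3
  Position 15 '(': depth becomes 4
  Position 16 '(': depth becomes 5
  Position 17 ')': depth becomes 4
  Position 18 ')': depth becomes 3
  Position 19 '(': depth becomes 4
  Position 20 ')': depth becomes 3
  Position 21 ')': depth becomes 2
  Position 22 ')': depth becomes 1
  Position 23 ')': depth becomes 0
Maximum depth reached: 8

8
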